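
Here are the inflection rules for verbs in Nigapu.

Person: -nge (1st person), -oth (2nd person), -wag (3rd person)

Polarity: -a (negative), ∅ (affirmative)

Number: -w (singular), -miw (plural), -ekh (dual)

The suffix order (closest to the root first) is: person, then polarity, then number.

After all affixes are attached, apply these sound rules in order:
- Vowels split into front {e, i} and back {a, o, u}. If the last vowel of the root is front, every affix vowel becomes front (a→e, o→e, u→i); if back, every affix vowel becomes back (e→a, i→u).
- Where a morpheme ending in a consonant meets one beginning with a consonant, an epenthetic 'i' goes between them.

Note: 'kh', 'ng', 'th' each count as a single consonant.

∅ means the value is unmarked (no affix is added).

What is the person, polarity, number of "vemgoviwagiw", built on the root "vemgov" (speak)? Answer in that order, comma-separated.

Segment: vemgov-wag-w.
person: -wag → 3rd person.
polarity: ∅ → affirmative.
number: -w → singular.

3rd person, affirmative, singular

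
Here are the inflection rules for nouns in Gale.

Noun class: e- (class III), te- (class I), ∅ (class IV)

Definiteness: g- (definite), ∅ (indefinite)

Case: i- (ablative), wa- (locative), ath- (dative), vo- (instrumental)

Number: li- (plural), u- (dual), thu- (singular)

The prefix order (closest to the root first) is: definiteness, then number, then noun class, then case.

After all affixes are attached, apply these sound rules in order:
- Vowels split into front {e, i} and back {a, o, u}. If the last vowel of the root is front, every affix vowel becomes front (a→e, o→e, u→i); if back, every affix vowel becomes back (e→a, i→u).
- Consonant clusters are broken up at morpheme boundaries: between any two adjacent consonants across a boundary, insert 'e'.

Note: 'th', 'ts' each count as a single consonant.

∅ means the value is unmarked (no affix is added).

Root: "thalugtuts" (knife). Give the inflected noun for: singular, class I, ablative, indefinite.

utathuthalugtuts

definiteness = indefinite: zero marking, form stays thalugtuts.
Attach number singular thu- → thuthalugtuts.
Attach noun class class I te- → tethuthalugtuts.
Attach case ablative i- → itethuthalugtuts.
Apply vowel harmony: itethuthalugtuts → utathuthalugtuts.
Epenthesis: no change.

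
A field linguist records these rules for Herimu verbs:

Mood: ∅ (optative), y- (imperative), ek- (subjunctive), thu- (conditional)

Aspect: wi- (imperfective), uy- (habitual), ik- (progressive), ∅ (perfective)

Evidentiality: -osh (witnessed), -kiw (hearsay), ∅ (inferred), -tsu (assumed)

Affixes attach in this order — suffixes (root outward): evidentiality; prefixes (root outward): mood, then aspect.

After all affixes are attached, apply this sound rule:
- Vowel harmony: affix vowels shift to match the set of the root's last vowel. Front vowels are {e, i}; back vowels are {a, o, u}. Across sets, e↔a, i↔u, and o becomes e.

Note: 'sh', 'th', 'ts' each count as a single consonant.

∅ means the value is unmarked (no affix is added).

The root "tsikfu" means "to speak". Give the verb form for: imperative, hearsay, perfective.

Attach mood imperative y- → ytsikfu.
Attach evidentiality hearsay -kiw → ytsikfukiw.
aspect = perfective: zero marking, form stays ytsikfukiw.
Apply vowel harmony: ytsikfukiw → ytsikfukuw.

ytsikfukuw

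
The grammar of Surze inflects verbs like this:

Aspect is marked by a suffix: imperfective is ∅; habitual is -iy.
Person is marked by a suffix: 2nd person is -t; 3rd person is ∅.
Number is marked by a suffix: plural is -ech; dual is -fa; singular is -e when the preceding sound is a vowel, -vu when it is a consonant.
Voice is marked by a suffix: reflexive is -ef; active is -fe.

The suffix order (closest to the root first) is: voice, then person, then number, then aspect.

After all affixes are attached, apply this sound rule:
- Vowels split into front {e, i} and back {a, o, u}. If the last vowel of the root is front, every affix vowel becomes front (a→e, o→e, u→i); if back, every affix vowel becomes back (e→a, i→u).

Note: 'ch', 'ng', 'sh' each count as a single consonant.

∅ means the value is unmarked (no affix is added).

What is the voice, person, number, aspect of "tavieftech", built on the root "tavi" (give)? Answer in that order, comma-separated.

Segment: tavi-ef-t-ech.
voice: -ef → reflexive.
person: -t → 2nd person.
number: -ech → plural.
aspect: ∅ → imperfective.

reflexive, 2nd person, plural, imperfective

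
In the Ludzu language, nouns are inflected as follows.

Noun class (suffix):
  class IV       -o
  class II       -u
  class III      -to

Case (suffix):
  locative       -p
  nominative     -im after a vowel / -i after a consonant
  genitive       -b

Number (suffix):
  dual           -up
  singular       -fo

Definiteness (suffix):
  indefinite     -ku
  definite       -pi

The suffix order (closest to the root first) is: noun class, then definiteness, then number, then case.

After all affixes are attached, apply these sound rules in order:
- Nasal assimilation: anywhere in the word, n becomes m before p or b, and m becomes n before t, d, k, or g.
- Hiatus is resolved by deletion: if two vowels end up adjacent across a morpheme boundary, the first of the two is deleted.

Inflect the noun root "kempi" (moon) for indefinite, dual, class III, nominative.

Attach noun class class III -to → kempito.
Attach definiteness indefinite -ku → kempitoku.
Attach number dual -up → kempitokuup.
Attach case nominative -i (after consonant 'p') → kempitokuupi.
Nasal assimilation: no change.
Apply vowel deletion: kempitokuupi → kempitokupi.

kempitokupi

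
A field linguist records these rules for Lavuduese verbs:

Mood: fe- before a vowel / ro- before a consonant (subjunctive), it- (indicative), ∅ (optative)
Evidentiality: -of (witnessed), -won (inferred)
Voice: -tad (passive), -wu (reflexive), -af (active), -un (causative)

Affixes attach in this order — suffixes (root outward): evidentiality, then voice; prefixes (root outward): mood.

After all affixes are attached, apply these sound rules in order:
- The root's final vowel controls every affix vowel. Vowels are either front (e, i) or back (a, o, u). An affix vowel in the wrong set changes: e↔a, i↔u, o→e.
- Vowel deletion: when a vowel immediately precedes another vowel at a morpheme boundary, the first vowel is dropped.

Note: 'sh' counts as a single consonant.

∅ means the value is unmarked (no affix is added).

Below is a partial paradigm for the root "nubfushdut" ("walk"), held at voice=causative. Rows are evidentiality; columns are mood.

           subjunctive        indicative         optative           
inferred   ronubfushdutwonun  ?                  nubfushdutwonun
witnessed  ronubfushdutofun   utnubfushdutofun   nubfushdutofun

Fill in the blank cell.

utnubfushdutwonun

Attach evidentiality inferred -won → nubfushdutwon.
Attach voice causative -un → nubfushdutwonun.
Attach mood indicative it- → itnubfushdutwonun.
Apply vowel harmony: itnubfushdutwonun → utnubfushdutwonun.
Vowel deletion: no change.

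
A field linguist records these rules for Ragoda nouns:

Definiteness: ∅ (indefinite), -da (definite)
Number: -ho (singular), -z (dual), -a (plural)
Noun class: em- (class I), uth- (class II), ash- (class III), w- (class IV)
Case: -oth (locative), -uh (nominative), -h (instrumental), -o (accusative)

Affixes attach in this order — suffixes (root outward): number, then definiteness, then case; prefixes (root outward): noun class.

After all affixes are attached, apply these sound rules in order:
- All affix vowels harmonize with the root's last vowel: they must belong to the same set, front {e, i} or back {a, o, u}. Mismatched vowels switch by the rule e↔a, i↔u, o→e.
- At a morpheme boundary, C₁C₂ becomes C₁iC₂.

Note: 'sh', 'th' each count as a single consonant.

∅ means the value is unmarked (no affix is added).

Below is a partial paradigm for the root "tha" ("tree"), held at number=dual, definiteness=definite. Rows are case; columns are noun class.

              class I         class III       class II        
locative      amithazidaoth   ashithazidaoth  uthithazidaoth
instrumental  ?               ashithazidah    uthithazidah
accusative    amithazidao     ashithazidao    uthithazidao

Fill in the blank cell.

Attach noun class class I em- → emtha.
Attach number dual -z → emthaz.
Attach definiteness definite -da → emthazda.
Attach case instrumental -h → emthazdah.
Apply vowel harmony: emthazdah → amthazdah.
Apply epenthesis: amthazdah → amithazidah.

amithazidah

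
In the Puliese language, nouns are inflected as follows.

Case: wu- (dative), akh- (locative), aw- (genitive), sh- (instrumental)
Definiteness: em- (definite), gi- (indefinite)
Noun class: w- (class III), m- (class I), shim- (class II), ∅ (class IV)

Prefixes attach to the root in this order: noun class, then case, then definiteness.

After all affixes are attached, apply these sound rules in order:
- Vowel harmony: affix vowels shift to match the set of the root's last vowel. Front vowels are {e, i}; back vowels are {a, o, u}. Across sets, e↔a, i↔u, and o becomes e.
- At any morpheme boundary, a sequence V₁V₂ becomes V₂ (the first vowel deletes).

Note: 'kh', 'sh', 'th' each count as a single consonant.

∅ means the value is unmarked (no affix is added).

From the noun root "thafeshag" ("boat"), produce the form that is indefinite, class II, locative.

Attach noun class class II shim- → shimthafeshag.
Attach case locative akh- → akhshimthafeshag.
Attach definiteness indefinite gi- → giakhshimthafeshag.
Apply vowel harmony: giakhshimthafeshag → guakhshumthafeshag.
Apply vowel deletion: guakhshumthafeshag → gakhshumthafeshag.

gakhshumthafeshag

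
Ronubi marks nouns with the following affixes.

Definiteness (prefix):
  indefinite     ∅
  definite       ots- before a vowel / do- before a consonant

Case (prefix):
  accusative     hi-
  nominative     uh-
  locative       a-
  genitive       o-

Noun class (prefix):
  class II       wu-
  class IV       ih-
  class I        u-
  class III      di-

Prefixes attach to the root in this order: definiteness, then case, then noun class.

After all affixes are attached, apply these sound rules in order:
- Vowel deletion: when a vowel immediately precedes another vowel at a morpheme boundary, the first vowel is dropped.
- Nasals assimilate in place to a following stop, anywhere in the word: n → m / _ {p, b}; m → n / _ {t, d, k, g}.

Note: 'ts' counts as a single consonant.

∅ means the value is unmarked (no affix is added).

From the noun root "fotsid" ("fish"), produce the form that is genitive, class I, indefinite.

ofotsid

definiteness = indefinite: zero marking, form stays fotsid.
Attach case genitive o- → ofotsid.
Attach noun class class I u- → uofotsid.
Apply vowel deletion: uofotsid → ofotsid.
Nasal assimilation: no change.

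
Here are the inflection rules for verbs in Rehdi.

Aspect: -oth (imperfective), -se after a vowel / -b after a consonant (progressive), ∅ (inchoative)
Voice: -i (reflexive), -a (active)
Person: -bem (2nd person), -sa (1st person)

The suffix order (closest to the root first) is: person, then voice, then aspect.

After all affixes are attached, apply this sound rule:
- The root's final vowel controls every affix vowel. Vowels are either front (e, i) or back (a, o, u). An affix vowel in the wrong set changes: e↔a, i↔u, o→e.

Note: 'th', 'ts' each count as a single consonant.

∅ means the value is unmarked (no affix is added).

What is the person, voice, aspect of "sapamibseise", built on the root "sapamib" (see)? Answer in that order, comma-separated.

Segment: sapamib-sa-i-se.
person: -sa → 1st person.
voice: -i → reflexive.
aspect: -se/b → progressive.

1st person, reflexive, progressive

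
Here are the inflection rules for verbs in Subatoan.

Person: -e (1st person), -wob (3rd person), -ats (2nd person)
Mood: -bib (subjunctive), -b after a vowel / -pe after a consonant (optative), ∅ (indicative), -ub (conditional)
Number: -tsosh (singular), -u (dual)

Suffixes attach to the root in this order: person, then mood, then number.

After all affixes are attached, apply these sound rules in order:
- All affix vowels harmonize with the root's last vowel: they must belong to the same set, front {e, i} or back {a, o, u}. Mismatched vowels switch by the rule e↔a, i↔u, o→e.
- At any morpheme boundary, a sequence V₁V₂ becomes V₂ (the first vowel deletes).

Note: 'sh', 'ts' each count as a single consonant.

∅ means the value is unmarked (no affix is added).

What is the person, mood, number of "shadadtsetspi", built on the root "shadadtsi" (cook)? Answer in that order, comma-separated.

Segment: shadadtsi-ats-pe-u.
person: -ats → 2nd person.
mood: -b/pe → optative.
number: -u → dual.

2nd person, optative, dual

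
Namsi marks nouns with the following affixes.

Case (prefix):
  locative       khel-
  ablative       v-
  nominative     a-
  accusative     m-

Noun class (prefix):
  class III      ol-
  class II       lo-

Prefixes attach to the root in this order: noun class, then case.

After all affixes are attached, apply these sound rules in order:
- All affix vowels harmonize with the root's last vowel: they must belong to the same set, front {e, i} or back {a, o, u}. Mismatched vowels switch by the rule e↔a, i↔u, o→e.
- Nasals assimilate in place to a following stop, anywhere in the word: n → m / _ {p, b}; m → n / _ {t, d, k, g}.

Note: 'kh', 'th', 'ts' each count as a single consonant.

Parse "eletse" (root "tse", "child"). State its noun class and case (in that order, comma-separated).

class II, nominative

Segment: a-lo-tse.
noun class: lo- → class II.
case: a- → nominative.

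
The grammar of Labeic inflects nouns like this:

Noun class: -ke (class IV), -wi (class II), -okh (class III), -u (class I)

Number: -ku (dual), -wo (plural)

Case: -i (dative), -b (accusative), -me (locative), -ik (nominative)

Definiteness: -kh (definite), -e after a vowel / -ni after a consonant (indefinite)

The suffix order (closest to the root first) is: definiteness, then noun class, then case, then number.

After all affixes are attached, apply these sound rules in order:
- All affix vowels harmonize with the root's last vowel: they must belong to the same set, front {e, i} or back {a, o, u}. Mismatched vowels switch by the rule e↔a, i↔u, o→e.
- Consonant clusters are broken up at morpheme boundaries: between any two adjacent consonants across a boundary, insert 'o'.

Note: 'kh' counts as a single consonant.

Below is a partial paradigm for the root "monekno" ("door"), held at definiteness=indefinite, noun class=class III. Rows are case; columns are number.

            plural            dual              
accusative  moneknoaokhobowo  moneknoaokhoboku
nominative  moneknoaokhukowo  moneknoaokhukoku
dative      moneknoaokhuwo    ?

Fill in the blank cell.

Attach definiteness indefinite -e (after vowel 'o') → moneknoe.
Attach noun class class III -okh → moneknoeokh.
Attach case dative -i → moneknoeokhi.
Attach number dual -ku → moneknoeokhiku.
Apply vowel harmony: moneknoeokhiku → moneknoaokhuku.
Epenthesis: no change.

moneknoaokhuku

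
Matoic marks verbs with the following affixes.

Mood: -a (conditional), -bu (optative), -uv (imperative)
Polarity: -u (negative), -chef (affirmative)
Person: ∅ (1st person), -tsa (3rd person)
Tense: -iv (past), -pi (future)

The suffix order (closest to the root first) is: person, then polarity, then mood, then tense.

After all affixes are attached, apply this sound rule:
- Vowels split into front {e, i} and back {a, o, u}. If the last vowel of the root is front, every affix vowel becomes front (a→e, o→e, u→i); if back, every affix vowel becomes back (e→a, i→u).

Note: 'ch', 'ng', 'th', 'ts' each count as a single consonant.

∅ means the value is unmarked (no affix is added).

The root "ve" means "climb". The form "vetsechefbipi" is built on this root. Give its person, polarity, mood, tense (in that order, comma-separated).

Segment: ve-tsa-chef-bu-pi.
person: -tsa → 3rd person.
polarity: -chef → affirmative.
mood: -bu → optative.
tense: -pi → future.

3rd person, affirmative, optative, future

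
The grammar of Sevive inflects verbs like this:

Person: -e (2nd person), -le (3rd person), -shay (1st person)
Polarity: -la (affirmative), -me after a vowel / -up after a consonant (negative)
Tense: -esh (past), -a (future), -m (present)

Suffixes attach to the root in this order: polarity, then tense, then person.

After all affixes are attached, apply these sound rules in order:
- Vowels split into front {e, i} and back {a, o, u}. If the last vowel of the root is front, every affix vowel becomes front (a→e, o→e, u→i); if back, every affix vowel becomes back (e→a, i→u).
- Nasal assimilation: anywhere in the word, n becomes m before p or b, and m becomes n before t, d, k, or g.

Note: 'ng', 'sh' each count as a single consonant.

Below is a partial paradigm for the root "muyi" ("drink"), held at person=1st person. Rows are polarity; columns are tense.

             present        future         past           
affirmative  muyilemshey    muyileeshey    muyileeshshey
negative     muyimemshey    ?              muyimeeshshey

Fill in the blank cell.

Attach polarity negative -me (after vowel 'i') → muyime.
Attach tense future -a → muyimea.
Attach person 1st person -shay → muyimeashay.
Apply vowel harmony: muyimeashay → muyimeeshey.
Nasal assimilation: no change.

muyimeeshey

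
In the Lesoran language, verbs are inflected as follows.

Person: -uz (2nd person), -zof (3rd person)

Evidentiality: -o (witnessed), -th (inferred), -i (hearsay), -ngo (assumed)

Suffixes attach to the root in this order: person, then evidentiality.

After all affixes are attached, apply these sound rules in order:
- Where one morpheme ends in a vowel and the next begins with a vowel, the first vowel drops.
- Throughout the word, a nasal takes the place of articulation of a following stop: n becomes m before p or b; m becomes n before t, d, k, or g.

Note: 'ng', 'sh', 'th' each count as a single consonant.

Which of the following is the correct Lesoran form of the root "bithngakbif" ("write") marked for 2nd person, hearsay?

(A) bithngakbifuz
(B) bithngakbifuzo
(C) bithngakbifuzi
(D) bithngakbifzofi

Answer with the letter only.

C

Attach person 2nd person -uz → bithngakbifuz.
Attach evidentiality hearsay -i → bithngakbifuzi.
Vowel deletion: no change.
Nasal assimilation: no change.
So the correct form is bithngakbifuzi, option (C).
(A) bithngakbifuz is wrong: it has the affixes in the wrong order.
(D) bithngakbifzofi is wrong: it uses 3rd person instead of 2nd person for person.
(B) bithngakbifuzo is wrong: it uses witnessed instead of hearsay for evidentiality.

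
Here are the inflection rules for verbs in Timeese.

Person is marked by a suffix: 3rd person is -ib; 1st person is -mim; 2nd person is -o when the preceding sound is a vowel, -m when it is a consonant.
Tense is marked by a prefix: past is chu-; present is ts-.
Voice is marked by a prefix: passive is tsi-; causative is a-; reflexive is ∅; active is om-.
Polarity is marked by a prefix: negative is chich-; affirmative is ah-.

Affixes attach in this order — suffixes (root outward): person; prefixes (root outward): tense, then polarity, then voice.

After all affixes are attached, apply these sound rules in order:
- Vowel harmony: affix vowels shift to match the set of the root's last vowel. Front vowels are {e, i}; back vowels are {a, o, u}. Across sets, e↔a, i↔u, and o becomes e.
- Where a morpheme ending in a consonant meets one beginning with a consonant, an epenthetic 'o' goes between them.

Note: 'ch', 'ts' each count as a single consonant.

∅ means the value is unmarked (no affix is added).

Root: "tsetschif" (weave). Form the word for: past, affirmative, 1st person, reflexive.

Attach tense past chu- → chutsetschif.
Attach polarity affirmative ah- → ahchutsetschif.
voice = reflexive: zero marking, form stays ahchutsetschif.
Attach person 1st person -mim → ahchutsetschifmim.
Apply vowel harmony: ahchutsetschifmim → ehchitsetschifmim.
Apply epenthesis: ehchitsetschifmim → ehochitsetschifomim.

ehochitsetschifomim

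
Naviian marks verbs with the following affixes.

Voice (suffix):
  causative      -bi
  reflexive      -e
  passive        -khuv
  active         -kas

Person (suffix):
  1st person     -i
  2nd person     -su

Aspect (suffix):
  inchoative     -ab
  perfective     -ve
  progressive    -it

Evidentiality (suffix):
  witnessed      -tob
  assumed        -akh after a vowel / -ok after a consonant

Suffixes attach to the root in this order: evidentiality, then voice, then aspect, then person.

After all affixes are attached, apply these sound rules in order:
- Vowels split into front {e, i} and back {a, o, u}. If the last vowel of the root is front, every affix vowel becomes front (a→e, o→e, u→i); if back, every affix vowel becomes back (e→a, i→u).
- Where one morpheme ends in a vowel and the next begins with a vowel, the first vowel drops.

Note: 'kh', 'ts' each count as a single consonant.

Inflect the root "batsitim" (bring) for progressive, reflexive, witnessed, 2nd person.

batsitimtebitsi

Attach evidentiality witnessed -tob → batsitimtob.
Attach voice reflexive -e → batsitimtobe.
Attach aspect progressive -it → batsitimtobeit.
Attach person 2nd person -su → batsitimtobeitsu.
Apply vowel harmony: batsitimtobeitsu → batsitimtebeitsi.
Apply vowel deletion: batsitimtebeitsi → batsitimtebitsi.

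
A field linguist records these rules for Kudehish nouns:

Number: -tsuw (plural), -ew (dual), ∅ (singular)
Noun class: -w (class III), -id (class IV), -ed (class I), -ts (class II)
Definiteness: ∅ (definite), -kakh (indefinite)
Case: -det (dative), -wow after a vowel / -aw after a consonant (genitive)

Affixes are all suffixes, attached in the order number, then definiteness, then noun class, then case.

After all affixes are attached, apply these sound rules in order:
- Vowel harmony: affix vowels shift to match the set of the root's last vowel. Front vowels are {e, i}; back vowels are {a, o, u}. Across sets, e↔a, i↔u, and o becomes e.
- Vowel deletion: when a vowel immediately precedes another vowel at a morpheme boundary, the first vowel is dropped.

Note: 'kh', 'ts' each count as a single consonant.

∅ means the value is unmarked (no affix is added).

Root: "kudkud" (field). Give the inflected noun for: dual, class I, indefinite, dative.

kudkudawkakhaddat

Attach number dual -ew → kudkudew.
Attach definiteness indefinite -kakh → kudkudewkakh.
Attach noun class class I -ed → kudkudewkakhed.
Attach case dative -det → kudkudewkakheddet.
Apply vowel harmony: kudkudewkakheddet → kudkudawkakhaddat.
Vowel deletion: no change.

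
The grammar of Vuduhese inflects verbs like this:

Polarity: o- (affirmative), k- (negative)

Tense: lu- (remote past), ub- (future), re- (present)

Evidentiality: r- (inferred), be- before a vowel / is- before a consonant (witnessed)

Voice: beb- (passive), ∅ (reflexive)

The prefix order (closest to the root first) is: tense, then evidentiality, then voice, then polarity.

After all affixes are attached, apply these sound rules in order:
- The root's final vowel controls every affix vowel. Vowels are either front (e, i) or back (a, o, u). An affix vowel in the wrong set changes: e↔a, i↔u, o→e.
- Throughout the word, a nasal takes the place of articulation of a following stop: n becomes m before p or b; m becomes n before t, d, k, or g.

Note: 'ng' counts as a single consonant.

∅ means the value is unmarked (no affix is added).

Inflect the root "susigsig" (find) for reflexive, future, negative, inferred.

Attach tense future ub- → ubsusigsig.
Attach evidentiality inferred r- → rubsusigsig.
voice = reflexive: zero marking, form stays rubsusigsig.
Attach polarity negative k- → krubsusigsig.
Apply vowel harmony: krubsusigsig → kribsusigsig.
Nasal assimilation: no change.

kribsusigsig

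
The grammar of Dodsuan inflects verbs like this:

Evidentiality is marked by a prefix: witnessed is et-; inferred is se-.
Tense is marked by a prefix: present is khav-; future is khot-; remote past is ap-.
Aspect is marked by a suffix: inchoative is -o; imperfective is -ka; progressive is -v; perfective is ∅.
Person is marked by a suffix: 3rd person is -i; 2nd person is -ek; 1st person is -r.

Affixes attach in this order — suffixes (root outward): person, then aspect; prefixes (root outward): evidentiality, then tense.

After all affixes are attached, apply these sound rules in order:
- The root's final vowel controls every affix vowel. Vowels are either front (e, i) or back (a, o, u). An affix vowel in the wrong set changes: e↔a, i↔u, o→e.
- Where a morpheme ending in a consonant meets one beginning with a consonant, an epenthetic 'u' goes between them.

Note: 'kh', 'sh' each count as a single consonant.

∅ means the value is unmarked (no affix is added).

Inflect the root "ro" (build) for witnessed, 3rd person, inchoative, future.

Attach person 3rd person -i → roi.
Attach evidentiality witnessed et- → etroi.
Attach tense future khot- → khotetroi.
Attach aspect inchoative -o → khotetroio.
Apply vowel harmony: khotetroio → khotatrouo.
Apply epenthesis: khotatrouo → khotaturouo.

khotaturouo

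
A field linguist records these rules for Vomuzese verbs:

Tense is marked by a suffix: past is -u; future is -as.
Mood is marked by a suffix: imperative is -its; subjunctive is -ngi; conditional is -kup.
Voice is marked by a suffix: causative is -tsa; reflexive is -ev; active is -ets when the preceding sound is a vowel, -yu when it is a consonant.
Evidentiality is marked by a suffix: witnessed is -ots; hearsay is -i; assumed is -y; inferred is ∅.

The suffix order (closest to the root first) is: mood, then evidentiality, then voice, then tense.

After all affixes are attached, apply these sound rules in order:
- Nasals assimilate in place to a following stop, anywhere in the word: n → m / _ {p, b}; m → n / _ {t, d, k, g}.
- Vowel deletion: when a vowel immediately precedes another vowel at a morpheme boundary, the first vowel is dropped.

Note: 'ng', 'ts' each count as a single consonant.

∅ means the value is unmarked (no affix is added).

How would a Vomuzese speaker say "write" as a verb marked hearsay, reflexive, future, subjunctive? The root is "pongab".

Attach mood subjunctive -ngi → pongabngi.
Attach evidentiality hearsay -i → pongabngii.
Attach voice reflexive -ev → pongabngiiev.
Attach tense future -as → pongabngiievas.
Nasal assimilation: no change.
Apply vowel deletion: pongabngiievas → pongabngevas.

pongabngevas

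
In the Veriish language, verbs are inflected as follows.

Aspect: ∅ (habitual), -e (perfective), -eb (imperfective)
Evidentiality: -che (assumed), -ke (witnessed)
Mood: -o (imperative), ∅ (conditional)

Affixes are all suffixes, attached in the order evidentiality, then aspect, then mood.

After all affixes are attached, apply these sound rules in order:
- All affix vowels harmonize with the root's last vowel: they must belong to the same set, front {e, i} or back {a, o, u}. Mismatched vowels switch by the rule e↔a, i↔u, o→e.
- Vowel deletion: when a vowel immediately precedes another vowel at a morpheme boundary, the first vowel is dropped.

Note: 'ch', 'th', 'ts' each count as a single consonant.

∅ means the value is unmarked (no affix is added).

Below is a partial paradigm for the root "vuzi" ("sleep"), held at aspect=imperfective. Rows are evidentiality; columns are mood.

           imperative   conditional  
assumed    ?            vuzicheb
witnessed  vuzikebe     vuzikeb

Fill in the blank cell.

vuzichebe

Attach evidentiality assumed -che → vuziche.
Attach aspect imperfective -eb → vuzicheeb.
Attach mood imperative -o → vuzicheebo.
Apply vowel harmony: vuzicheebo → vuzicheebe.
Apply vowel deletion: vuzicheebe → vuzichebe.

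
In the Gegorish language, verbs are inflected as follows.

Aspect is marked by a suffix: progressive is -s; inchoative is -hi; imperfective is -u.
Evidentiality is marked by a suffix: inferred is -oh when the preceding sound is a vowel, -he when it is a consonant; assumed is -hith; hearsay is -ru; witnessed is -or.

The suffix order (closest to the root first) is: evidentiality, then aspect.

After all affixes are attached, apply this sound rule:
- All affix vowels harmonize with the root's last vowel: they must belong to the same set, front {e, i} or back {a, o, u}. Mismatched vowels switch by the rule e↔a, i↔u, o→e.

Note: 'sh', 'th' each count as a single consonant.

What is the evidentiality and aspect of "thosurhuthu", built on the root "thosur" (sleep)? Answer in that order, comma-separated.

assumed, imperfective

Segment: thosur-hith-u.
evidentiality: -hith → assumed.
aspect: -u → imperfective.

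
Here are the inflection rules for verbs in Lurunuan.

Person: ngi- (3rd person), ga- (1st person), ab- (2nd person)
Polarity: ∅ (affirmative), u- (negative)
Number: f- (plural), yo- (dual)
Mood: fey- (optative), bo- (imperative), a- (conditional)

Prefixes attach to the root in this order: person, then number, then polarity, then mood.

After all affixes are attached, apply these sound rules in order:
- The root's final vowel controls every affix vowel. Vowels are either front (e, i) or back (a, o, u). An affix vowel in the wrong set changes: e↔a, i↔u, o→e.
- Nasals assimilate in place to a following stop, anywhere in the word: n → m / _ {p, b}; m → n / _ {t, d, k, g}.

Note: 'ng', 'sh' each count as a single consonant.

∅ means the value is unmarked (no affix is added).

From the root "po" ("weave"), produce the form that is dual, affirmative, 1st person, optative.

Attach person 1st person ga- → gapo.
Attach number dual yo- → yogapo.
polarity = affirmative: zero marking, form stays yogapo.
Attach mood optative fey- → feyyogapo.
Apply vowel harmony: feyyogapo → fayyogapo.
Nasal assimilation: no change.

fayyogapo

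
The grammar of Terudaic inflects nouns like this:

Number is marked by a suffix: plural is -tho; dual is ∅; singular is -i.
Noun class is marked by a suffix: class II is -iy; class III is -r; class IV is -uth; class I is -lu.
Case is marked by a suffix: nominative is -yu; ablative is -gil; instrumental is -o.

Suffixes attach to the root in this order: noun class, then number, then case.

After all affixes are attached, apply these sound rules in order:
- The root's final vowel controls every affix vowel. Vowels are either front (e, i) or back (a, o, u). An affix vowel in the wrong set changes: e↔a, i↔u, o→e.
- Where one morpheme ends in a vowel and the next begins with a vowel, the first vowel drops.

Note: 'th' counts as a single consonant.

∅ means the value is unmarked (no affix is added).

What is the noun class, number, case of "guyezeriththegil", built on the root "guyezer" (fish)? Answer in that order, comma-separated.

Segment: guyezer-uth-tho-gil.
noun class: -uth → class IV.
number: -tho → plural.
case: -gil → ablative.

class IV, plural, ablative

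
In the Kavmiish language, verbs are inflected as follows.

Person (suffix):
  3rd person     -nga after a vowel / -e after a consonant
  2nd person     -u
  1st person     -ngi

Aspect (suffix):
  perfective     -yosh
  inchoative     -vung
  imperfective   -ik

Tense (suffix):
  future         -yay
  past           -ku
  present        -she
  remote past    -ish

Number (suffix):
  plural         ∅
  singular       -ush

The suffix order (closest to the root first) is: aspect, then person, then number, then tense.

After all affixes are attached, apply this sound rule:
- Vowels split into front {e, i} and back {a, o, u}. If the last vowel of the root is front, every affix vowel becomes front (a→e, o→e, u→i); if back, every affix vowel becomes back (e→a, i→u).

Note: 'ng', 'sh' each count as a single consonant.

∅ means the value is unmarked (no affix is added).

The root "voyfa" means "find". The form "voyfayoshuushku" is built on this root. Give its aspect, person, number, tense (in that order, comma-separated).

perfective, 2nd person, singular, past

Segment: voyfa-yosh-u-ush-ku.
aspect: -yosh → perfective.
person: -u → 2nd person.
number: -ush → singular.
tense: -ku → past.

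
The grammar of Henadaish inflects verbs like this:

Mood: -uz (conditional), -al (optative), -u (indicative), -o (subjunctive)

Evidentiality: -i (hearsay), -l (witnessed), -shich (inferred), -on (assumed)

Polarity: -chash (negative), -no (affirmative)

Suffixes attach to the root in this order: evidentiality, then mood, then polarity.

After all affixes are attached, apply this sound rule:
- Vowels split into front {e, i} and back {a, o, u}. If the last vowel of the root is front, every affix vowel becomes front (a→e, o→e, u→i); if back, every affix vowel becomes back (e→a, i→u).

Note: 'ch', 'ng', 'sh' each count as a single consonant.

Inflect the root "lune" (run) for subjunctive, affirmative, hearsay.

luneiene

Attach evidentiality hearsay -i → lunei.
Attach mood subjunctive -o → luneio.
Attach polarity affirmative -no → luneiono.
Apply vowel harmony: luneiono → luneiene.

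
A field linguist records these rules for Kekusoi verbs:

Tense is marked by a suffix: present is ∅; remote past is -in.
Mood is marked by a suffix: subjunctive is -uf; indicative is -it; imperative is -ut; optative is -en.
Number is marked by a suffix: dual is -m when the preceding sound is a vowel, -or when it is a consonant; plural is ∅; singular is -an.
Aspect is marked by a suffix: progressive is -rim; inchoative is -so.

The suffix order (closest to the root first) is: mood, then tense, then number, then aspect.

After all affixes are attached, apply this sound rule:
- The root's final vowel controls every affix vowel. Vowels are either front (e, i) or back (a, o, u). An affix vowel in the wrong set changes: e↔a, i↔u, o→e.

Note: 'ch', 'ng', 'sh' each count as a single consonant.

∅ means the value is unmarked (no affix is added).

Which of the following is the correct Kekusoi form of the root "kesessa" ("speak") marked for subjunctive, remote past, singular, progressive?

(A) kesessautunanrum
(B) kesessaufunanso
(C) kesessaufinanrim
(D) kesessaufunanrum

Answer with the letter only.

Attach mood subjunctive -uf → kesessauf.
Attach tense remote past -in → kesessaufin.
Attach number singular -an → kesessaufinan.
Attach aspect progressive -rim → kesessaufinanrim.
Apply vowel harmony: kesessaufinanrim → kesessaufunanrum.
So the correct form is kesessaufunanrum, option (D).
(B) kesessaufunanso is wrong: it uses inchoative instead of progressive for aspect.
(C) kesessaufinanrim is wrong: it fails to apply the sound rule(s).
(A) kesessautunanrum is wrong: it uses imperative instead of subjunctive for mood.

D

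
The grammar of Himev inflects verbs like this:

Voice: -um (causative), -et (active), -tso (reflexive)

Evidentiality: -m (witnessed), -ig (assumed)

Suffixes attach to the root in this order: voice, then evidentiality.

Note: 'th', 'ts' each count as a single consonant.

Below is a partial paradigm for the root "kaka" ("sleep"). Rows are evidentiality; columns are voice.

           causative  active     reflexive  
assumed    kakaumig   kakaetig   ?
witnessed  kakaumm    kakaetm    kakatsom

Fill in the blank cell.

Attach voice reflexive -tso → kakatso.
Attach evidentiality assumed -ig → kakatsoig.

kakatsoig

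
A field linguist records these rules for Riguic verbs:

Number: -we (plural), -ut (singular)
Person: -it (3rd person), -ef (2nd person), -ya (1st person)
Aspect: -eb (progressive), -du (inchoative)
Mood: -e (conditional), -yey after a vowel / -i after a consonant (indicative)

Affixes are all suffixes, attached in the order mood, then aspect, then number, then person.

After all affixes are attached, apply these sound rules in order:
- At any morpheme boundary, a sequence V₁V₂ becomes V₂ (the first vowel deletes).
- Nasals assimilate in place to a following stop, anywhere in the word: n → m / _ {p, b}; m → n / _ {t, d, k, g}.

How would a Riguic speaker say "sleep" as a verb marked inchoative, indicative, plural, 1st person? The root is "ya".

yayeyduweya

Attach mood indicative -yey (after vowel 'a') → yayey.
Attach aspect inchoative -du → yayeydu.
Attach number plural -we → yayeyduwe.
Attach person 1st person -ya → yayeyduweya.
Vowel deletion: no change.
Nasal assimilation: no change.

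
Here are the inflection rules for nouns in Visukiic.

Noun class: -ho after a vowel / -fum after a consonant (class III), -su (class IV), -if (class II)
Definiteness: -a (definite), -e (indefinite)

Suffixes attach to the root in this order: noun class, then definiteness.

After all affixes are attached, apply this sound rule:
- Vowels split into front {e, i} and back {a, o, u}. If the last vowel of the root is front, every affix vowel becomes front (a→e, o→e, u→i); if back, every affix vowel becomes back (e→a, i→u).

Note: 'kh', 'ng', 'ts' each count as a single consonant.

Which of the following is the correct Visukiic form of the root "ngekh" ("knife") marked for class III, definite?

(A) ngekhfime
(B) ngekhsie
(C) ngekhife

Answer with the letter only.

Attach noun class class III -fum (after consonant 'kh') → ngekhfum.
Attach definiteness definite -a → ngekhfuma.
Apply vowel harmony: ngekhfuma → ngekhfime.
So the correct form is ngekhfime, option (A).
(C) ngekhife is wrong: it uses class II instead of class III for noun class.
(B) ngekhsie is wrong: it uses class IV instead of class III for noun class.

A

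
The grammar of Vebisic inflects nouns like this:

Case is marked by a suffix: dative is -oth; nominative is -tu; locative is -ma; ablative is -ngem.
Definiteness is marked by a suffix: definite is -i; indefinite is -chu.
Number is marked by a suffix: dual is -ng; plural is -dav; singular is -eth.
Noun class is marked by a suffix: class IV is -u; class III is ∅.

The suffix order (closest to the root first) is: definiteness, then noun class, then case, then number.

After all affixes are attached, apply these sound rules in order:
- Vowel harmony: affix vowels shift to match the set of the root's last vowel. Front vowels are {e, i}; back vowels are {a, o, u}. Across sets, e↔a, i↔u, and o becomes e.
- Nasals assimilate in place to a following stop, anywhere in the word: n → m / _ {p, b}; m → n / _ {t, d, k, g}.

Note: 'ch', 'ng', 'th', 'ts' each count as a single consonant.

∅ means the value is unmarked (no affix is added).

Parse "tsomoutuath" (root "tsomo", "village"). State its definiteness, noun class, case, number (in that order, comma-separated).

definite, class III, nominative, singular

Segment: tsomo-i-tu-eth.
definiteness: -i → definite.
noun class: ∅ → class III.
case: -tu → nominative.
number: -eth → singular.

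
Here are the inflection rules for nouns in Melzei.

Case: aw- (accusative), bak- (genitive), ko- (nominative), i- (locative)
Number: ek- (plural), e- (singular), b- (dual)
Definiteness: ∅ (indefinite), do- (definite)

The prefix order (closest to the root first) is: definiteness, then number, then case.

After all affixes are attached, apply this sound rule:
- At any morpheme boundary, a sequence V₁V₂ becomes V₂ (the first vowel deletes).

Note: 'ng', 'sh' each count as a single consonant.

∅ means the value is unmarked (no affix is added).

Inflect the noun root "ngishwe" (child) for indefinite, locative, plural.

definiteness = indefinite: zero marking, form stays ngishwe.
Attach number plural ek- → ekngishwe.
Attach case locative i- → iekngishwe.
Apply vowel deletion: iekngishwe → ekngishwe.

ekngishwe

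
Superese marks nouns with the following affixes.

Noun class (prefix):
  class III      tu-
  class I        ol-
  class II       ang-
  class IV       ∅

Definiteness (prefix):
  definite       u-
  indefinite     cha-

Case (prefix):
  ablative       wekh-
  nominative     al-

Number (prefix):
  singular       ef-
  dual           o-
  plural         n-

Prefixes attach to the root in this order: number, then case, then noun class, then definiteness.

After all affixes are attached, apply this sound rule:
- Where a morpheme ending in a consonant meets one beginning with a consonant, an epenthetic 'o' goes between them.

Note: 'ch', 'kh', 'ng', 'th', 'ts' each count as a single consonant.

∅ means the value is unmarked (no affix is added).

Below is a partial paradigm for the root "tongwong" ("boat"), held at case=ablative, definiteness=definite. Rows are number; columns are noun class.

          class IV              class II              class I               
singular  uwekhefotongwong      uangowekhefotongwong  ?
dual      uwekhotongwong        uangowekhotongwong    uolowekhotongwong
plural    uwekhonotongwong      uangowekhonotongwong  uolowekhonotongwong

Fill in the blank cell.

uolowekhefotongwong

Attach number singular ef- → eftongwong.
Attach case ablative wekh- → wekheftongwong.
Attach noun class class I ol- → olwekheftongwong.
Attach definiteness definite u- → uolwekheftongwong.
Apply epenthesis: uolwekheftongwong → uolowekhefotongwong.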